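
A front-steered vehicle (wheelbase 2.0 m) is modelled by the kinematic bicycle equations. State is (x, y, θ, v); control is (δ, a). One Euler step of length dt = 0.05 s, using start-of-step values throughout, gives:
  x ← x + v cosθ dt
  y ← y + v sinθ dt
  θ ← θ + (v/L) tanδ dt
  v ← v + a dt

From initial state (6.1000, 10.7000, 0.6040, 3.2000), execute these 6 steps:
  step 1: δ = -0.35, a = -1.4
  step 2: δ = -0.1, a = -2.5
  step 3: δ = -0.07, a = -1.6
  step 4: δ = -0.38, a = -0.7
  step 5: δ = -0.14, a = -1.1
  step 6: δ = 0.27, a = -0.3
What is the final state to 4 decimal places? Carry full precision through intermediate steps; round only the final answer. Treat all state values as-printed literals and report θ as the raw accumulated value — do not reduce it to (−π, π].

(6.8609, 11.1786, 0.5419, 2.8200)

after step 1 (δ=-0.35, a=-1.4): (6.231691, 10.790870, 0.574798, 3.130000)
after step 2 (δ=-0.1, a=-2.5): (6.363042, 10.875954, 0.566947, 3.005000)
after step 3 (δ=-0.07, a=-1.6): (6.489785, 10.956647, 0.561679, 2.925000)
after step 4 (δ=-0.38, a=-0.7): (6.613565, 11.034541, 0.532472, 2.890000)
after step 5 (δ=-0.14, a=-1.1): (6.738060, 11.107898, 0.522291, 2.835000)
after step 6 (δ=0.27, a=-0.3): (6.860911, 11.178613, 0.541906, 2.820000)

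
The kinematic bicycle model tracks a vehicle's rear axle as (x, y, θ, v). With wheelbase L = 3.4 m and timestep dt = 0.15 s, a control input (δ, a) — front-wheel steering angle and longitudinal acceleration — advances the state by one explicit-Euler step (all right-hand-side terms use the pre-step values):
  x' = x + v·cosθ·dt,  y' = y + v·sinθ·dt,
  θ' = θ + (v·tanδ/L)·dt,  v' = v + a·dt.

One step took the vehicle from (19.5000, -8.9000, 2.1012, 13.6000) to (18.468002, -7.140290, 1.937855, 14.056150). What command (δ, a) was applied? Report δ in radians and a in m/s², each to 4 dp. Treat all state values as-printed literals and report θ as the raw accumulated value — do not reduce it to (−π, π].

a = (v'−v)/dt = (0.456150)/0.15 = 3.0410
Δθ = θ'−θ = -0.163345;  (v·dt/L) = 13.6000·0.15/3.4 = 0.600000
tan δ = Δθ·L/(v·dt) = -0.272242  →  δ = -0.2658

δ = -0.2658, a = 3.0410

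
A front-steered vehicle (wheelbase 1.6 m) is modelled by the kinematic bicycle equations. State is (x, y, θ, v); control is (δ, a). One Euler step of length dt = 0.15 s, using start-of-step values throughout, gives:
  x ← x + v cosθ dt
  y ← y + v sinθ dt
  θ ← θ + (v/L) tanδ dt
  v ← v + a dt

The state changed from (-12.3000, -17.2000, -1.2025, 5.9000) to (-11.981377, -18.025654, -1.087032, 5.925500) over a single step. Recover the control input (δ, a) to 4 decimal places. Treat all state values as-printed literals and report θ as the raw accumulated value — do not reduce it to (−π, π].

δ = 0.2058, a = 0.1700

a = (v'−v)/dt = (0.025500)/0.15 = 0.1700
Δθ = θ'−θ = 0.115468;  (v·dt/L) = 5.9000·0.15/1.6 = 0.553125
tan δ = Δθ·L/(v·dt) = 0.208756  →  δ = 0.2058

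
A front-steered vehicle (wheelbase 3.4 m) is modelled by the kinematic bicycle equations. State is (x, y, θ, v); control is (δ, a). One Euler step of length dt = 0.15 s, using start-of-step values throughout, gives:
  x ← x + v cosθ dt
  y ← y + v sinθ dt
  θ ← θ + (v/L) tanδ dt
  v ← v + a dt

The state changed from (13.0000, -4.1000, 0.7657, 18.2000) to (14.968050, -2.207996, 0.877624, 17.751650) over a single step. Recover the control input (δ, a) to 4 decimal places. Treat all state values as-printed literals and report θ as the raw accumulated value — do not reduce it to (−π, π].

δ = 0.1385, a = -2.9890

a = (v'−v)/dt = (-0.448350)/0.15 = -2.9890
Δθ = θ'−θ = 0.111924;  (v·dt/L) = 18.2000·0.15/3.4 = 0.802941
tan δ = Δθ·L/(v·dt) = 0.139393  →  δ = 0.1385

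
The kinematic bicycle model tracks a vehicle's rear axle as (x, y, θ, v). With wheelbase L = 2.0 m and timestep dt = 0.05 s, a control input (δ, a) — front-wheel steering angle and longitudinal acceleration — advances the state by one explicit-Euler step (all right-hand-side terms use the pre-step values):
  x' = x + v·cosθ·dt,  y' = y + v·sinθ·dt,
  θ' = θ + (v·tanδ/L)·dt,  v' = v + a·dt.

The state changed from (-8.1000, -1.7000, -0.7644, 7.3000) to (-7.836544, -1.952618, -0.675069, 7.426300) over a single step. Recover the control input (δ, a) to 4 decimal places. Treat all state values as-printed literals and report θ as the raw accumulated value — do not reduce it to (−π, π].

δ = 0.4552, a = 2.5260

a = (v'−v)/dt = (0.126300)/0.05 = 2.5260
Δθ = θ'−θ = 0.089331;  (v·dt/L) = 7.3000·0.05/2.0 = 0.182500
tan δ = Δθ·L/(v·dt) = 0.489485  →  δ = 0.4552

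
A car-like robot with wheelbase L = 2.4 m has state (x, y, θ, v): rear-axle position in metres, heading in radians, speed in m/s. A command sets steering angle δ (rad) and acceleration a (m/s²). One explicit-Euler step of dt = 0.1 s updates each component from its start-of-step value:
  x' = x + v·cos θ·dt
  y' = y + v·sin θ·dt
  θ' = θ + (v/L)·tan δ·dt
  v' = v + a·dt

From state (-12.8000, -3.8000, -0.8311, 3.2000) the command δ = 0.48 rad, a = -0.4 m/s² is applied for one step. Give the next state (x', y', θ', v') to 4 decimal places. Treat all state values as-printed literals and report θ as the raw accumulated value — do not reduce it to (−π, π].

x' = -12.8000 + 3.2000·cos(-0.8311)·0.1 = -12.5843
y' = -3.8000 + 3.2000·sin(-0.8311)·0.1 = -4.0364
θ' = -0.8311 + (3.2000/2.4)·tan(0.48)·0.1 = -0.7617
v' = 3.2000 − 0.4000·0.1 = 3.1600

(-12.5843, -4.0364, -0.7617, 3.1600)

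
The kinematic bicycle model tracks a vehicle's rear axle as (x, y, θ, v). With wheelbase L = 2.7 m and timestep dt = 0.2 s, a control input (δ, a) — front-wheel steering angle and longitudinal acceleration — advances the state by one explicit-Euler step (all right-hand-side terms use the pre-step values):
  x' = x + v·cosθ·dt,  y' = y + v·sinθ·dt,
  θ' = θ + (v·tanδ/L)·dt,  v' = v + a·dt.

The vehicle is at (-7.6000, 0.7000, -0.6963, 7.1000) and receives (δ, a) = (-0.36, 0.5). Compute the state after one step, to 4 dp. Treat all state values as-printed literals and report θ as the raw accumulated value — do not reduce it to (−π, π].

x' = -7.6000 + 7.1000·cos(-0.6963)·0.2 = -6.5105
y' = 0.7000 + 7.1000·sin(-0.6963)·0.2 = -0.2108
θ' = -0.6963 + (7.1000/2.7)·tan(-0.36)·0.2 = -0.8943
v' = 7.1000 + 0.5000·0.2 = 7.2000

(-6.5105, -0.2108, -0.8943, 7.2000)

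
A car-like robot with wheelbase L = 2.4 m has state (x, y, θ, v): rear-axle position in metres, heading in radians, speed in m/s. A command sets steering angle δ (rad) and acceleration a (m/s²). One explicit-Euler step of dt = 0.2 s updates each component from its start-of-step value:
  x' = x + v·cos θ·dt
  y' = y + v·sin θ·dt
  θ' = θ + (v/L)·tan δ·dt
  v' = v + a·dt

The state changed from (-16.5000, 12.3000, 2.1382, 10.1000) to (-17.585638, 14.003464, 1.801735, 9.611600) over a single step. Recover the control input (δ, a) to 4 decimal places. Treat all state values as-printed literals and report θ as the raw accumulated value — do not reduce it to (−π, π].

δ = -0.3803, a = -2.4420

a = (v'−v)/dt = (-0.488400)/0.2 = -2.4420
Δθ = θ'−θ = -0.336465;  (v·dt/L) = 10.1000·0.2/2.4 = 0.841667
tan δ = Δθ·L/(v·dt) = -0.399760  →  δ = -0.3803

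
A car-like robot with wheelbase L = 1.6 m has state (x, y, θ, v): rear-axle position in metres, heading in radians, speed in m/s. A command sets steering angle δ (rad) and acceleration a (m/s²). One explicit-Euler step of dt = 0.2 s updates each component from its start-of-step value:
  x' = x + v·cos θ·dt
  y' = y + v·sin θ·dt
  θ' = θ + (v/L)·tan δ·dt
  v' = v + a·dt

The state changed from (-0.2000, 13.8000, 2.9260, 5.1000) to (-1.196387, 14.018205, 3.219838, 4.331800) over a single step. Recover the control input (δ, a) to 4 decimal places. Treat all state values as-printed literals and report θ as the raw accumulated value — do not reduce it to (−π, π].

δ = 0.4319, a = -3.8410

a = (v'−v)/dt = (-0.768200)/0.2 = -3.8410
Δθ = θ'−θ = 0.293838;  (v·dt/L) = 5.1000·0.2/1.6 = 0.637500
tan δ = Δθ·L/(v·dt) = 0.460922  →  δ = 0.4319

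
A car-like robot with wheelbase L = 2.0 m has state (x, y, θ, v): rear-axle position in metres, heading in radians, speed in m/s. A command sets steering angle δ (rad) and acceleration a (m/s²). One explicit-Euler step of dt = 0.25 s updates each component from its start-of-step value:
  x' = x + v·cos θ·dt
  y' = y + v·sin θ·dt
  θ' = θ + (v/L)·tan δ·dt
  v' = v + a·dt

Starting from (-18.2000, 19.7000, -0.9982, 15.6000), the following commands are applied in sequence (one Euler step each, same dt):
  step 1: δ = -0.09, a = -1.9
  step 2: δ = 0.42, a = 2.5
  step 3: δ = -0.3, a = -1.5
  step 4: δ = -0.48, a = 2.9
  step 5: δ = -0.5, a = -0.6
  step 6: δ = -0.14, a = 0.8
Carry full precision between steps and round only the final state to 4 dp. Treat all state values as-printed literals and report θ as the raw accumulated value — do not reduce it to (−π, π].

(-14.0474, 4.3939, -3.3198, 16.1500)

after step 1 (δ=-0.09, a=-1.9): (-16.086917, 16.422061, -1.174175, 15.125000)
after step 2 (δ=0.42, a=2.5): (-14.626206, 12.934344, -0.329874, 15.750000)
after step 3 (δ=-0.3, a=-1.5): (-10.901004, 11.658893, -0.938880, 15.375000)
after step 4 (δ=-0.48, a=2.9): (-8.630531, 8.557383, -1.939429, 16.100000)
after step 5 (δ=-0.5, a=-0.6): (-10.080900, 4.802778, -3.038863, 15.950000)
after step 6 (δ=-0.14, a=0.8): (-14.047377, 4.393863, -3.319826, 16.150000)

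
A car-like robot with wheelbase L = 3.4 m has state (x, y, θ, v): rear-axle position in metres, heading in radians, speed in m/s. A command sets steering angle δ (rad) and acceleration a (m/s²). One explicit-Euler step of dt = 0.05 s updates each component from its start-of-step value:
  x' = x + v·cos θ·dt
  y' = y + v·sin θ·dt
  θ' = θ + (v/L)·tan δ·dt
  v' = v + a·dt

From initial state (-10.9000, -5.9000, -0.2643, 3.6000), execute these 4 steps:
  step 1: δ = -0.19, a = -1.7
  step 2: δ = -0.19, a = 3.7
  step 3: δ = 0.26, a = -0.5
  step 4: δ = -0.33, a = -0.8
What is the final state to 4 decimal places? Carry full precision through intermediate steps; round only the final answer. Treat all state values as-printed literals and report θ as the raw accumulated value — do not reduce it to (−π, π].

after step 1 (δ=-0.19, a=-1.7): (-10.726250, -5.947022, -0.274482, 3.515000)
after step 2 (δ=-0.19, a=3.7): (-10.557079, -5.994659, -0.284423, 3.700000)
after step 3 (δ=0.26, a=-0.5): (-10.379512, -6.046570, -0.269948, 3.675000)
after step 4 (δ=-0.33, a=-0.8): (-10.202417, -6.095573, -0.288460, 3.635000)

(-10.2024, -6.0956, -0.2885, 3.6350)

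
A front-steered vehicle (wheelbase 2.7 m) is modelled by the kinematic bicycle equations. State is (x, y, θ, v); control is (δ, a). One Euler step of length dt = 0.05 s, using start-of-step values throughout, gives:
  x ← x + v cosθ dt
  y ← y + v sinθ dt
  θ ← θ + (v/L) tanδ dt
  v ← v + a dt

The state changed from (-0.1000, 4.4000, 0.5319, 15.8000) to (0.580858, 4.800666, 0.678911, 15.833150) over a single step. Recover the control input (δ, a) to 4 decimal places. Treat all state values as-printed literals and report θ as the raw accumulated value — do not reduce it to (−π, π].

δ = 0.4656, a = 0.6630

a = (v'−v)/dt = (0.033150)/0.05 = 0.6630
Δθ = θ'−θ = 0.147011;  (v·dt/L) = 15.8000·0.05/2.7 = 0.292593
tan δ = Δθ·L/(v·dt) = 0.502443  →  δ = 0.4656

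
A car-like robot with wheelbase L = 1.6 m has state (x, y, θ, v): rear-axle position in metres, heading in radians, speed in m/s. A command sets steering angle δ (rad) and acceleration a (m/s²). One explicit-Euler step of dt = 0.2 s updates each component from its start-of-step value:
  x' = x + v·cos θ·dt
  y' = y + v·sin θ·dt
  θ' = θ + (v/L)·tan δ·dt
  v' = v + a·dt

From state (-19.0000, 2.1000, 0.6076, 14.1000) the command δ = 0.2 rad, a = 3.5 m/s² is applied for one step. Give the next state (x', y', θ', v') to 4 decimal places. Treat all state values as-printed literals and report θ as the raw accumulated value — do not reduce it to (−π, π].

(-16.6847, 3.7099, 0.9649, 14.8000)

x' = -19.0000 + 14.1000·cos(0.6076)·0.2 = -16.6847
y' = 2.1000 + 14.1000·sin(0.6076)·0.2 = 3.7099
θ' = 0.6076 + (14.1000/1.6)·tan(0.2)·0.2 = 0.9649
v' = 14.1000 + 3.5000·0.2 = 14.8000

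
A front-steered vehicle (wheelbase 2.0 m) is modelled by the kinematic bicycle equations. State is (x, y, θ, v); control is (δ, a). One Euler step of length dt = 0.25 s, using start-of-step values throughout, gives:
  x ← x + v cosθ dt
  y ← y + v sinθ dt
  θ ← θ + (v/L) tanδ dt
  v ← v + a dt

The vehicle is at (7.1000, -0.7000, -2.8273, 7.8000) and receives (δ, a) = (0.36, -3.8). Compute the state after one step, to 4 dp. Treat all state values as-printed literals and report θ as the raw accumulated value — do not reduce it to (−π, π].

(5.2455, -1.3028, -2.4603, 6.8500)

x' = 7.1000 + 7.8000·cos(-2.8273)·0.25 = 5.2455
y' = -0.7000 + 7.8000·sin(-2.8273)·0.25 = -1.3028
θ' = -2.8273 + (7.8000/2.0)·tan(0.36)·0.25 = -2.4603
v' = 7.8000 − 3.8000·0.25 = 6.8500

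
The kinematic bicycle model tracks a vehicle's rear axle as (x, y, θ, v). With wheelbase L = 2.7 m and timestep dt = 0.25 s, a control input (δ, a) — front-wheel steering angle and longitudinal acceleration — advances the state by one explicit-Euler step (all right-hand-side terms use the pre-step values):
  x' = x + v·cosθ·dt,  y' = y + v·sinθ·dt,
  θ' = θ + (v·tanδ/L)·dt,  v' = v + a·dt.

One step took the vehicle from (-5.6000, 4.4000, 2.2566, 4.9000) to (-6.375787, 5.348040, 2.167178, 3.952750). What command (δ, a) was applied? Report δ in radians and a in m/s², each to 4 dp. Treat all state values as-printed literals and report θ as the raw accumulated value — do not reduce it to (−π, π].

δ = -0.1946, a = -3.7890

a = (v'−v)/dt = (-0.947250)/0.25 = -3.7890
Δθ = θ'−θ = -0.089422;  (v·dt/L) = 4.9000·0.25/2.7 = 0.453704
tan δ = Δθ·L/(v·dt) = -0.197093  →  δ = -0.1946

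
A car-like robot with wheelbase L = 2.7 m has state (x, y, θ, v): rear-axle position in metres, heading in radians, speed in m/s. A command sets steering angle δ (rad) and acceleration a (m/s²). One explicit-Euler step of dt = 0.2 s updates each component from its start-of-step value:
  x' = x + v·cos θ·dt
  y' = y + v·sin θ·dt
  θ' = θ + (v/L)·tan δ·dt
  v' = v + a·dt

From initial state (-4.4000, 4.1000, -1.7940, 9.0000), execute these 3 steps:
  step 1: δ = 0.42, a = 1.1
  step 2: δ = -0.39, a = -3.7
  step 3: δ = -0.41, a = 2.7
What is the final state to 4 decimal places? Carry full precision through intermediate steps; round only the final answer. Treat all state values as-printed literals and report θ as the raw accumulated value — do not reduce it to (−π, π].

(-5.0084, -1.1543, -2.0500, 9.0200)

after step 1 (δ=0.42, a=1.1): (-4.798439, 2.344652, -1.496285, 9.220000)
after step 2 (δ=-0.39, a=-3.7): (-4.661167, 0.505769, -1.777020, 8.480000)
after step 3 (δ=-0.41, a=2.7): (-5.008449, -1.154295, -2.050033, 9.020000)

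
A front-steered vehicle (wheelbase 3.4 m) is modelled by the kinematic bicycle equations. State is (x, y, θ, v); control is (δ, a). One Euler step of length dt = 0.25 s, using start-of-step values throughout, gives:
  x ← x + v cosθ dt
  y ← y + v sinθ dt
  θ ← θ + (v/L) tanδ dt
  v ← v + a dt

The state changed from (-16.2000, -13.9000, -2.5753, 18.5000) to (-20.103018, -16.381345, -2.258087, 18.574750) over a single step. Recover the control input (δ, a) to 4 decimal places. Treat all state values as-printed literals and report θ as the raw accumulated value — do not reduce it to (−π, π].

a = (v'−v)/dt = (0.074750)/0.25 = 0.2990
Δθ = θ'−θ = 0.317213;  (v·dt/L) = 18.5000·0.25/3.4 = 1.360294
tan δ = Δθ·L/(v·dt) = 0.233194  →  δ = 0.2291

δ = 0.2291, a = 0.2990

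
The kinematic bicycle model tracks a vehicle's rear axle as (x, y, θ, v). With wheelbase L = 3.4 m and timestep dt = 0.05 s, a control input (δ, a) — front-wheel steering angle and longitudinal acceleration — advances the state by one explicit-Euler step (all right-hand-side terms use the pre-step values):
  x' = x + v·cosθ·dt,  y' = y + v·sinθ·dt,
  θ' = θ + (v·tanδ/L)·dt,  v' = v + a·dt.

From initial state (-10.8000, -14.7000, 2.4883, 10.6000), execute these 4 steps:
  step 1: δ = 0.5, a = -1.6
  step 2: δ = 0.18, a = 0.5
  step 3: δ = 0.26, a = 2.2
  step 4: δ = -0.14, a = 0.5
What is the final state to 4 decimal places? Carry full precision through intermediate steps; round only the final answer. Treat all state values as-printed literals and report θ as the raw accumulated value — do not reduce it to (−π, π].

after step 1 (δ=0.5, a=-1.6): (-11.220866, -14.377864, 2.573459, 10.520000)
after step 2 (δ=0.18, a=0.5): (-11.664235, -14.094844, 2.601611, 10.545000)
after step 3 (δ=0.26, a=2.2): (-12.116467, -13.823774, 2.642864, 10.655000)
after step 4 (δ=-0.14, a=0.5): (-12.584323, -13.568955, 2.620782, 10.680000)

(-12.5843, -13.5690, 2.6208, 10.6800)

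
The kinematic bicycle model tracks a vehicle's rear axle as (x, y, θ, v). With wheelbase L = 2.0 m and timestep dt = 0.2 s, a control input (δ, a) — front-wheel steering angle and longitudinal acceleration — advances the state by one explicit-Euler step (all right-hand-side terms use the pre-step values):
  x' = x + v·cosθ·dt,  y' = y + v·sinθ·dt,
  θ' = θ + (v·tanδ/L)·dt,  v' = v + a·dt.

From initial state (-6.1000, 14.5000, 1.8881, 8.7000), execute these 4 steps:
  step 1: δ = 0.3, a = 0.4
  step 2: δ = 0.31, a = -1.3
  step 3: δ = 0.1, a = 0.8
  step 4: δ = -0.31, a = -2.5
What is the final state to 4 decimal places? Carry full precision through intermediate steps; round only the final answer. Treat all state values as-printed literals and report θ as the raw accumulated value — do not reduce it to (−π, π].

(-10.3298, 19.7229, 2.2459, 8.1800)

after step 1 (δ=0.3, a=0.4): (-6.642890, 16.153139, 2.157223, 8.780000)
after step 2 (δ=0.31, a=-1.3): (-7.614639, 17.615753, 2.438470, 8.520000)
after step 3 (δ=0.1, a=0.8): (-8.914496, 18.717565, 2.523955, 8.680000)
after step 4 (δ=-0.31, a=-2.5): (-10.329769, 19.722901, 2.245911, 8.180000)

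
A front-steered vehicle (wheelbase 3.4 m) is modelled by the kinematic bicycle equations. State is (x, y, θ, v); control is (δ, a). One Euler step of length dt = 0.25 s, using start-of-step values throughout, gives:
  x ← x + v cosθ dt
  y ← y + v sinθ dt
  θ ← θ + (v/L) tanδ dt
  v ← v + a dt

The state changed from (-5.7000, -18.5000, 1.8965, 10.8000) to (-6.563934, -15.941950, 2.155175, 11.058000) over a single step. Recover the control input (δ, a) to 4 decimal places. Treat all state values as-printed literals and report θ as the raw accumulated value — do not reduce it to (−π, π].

δ = 0.3149, a = 1.0320

a = (v'−v)/dt = (0.258000)/0.25 = 1.0320
Δθ = θ'−θ = 0.258675;  (v·dt/L) = 10.8000·0.25/3.4 = 0.794118
tan δ = Δθ·L/(v·dt) = 0.325739  →  δ = 0.3149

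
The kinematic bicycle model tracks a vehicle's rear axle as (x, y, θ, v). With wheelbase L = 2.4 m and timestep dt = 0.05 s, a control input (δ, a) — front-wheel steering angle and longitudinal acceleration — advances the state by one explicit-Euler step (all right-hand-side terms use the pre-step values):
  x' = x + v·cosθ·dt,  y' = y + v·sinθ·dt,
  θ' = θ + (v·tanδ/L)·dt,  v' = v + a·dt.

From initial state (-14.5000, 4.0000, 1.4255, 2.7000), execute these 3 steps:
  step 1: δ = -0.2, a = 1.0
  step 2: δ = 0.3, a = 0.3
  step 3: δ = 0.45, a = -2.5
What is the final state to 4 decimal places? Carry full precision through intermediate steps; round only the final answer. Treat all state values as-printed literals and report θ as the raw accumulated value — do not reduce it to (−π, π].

after step 1 (δ=-0.2, a=1.0): (-14.480454, 4.133578, 1.414098, 2.750000)
after step 2 (δ=0.3, a=0.3): (-14.458996, 4.269393, 1.431820, 2.765000)
after step 3 (δ=0.45, a=-2.5): (-14.439844, 4.406310, 1.459646, 2.640000)

(-14.4398, 4.4063, 1.4596, 2.6400)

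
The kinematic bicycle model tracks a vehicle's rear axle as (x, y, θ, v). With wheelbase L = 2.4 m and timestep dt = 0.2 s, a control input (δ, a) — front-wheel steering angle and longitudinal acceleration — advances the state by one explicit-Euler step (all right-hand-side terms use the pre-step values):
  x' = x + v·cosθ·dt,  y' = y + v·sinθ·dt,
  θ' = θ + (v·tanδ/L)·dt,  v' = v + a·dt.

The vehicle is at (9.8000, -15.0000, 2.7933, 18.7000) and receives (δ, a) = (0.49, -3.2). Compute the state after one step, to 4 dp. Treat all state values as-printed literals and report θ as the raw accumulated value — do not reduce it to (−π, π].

(6.2846, -13.7236, 3.6245, 18.0600)

x' = 9.8000 + 18.7000·cos(2.7933)·0.2 = 6.2846
y' = -15.0000 + 18.7000·sin(2.7933)·0.2 = -13.7236
θ' = 2.7933 + (18.7000/2.4)·tan(0.49)·0.2 = 3.6245
v' = 18.7000 − 3.2000·0.2 = 18.0600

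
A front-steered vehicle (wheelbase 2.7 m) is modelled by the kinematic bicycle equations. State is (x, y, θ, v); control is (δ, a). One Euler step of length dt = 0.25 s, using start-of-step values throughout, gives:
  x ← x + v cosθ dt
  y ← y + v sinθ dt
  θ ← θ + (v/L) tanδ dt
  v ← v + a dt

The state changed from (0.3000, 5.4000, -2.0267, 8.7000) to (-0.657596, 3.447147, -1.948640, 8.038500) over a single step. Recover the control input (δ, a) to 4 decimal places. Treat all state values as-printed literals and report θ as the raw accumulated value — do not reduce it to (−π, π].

a = (v'−v)/dt = (-0.661500)/0.25 = -2.6460
Δθ = θ'−θ = 0.078060;  (v·dt/L) = 8.7000·0.25/2.7 = 0.805556
tan δ = Δθ·L/(v·dt) = 0.096902  →  δ = 0.0966

δ = 0.0966, a = -2.6460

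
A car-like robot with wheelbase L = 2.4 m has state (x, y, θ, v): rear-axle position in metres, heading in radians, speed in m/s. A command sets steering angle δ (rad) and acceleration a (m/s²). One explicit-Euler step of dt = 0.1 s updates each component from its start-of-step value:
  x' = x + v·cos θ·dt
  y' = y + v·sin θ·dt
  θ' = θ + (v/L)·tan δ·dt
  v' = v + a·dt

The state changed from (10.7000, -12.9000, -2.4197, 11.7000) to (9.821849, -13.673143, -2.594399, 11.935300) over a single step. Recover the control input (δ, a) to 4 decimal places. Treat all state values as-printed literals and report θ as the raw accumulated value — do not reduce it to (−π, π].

δ = -0.3441, a = 2.3530

a = (v'−v)/dt = (0.235300)/0.1 = 2.3530
Δθ = θ'−θ = -0.174699;  (v·dt/L) = 11.7000·0.1/2.4 = 0.487500
tan δ = Δθ·L/(v·dt) = -0.358357  →  δ = -0.3441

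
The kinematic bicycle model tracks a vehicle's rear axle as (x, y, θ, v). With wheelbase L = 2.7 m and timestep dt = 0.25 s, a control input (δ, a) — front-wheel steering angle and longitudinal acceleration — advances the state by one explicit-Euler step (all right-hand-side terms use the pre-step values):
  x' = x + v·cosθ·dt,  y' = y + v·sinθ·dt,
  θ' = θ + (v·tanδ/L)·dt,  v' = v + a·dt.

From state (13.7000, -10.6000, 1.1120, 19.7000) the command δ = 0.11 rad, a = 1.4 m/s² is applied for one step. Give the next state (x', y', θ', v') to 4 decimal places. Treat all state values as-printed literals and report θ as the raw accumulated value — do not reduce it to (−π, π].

x' = 13.7000 + 19.7000·cos(1.1120)·0.25 = 15.8811
y' = -10.6000 + 19.7000·sin(1.1120)·0.25 = -6.1843
θ' = 1.1120 + (19.7000/2.7)·tan(0.11)·0.25 = 1.3135
v' = 19.7000 + 1.4000·0.25 = 20.0500

(15.8811, -6.1843, 1.3135, 20.0500)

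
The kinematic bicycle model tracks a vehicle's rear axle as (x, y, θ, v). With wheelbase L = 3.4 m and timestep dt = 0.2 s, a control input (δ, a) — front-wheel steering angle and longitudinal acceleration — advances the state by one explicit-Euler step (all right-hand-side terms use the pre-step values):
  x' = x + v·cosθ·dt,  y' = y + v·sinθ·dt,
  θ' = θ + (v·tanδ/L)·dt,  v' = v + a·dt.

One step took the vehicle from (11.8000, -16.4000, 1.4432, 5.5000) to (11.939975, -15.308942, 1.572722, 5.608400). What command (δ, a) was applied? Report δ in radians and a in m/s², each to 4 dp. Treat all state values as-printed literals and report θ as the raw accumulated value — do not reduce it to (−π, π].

δ = 0.3808, a = 0.5420

a = (v'−v)/dt = (0.108400)/0.2 = 0.5420
Δθ = θ'−θ = 0.129522;  (v·dt/L) = 5.5000·0.2/3.4 = 0.323529
tan δ = Δθ·L/(v·dt) = 0.400341  →  δ = 0.3808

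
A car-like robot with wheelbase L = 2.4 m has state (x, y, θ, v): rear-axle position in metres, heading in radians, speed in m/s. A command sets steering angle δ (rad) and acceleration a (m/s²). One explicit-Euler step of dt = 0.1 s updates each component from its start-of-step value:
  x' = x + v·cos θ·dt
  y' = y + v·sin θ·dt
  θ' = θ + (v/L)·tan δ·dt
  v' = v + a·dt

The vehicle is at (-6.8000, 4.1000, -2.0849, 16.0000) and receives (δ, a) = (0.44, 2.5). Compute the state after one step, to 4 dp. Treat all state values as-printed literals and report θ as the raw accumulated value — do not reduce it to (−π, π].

(-7.5868, 2.7068, -1.7710, 16.2500)

x' = -6.8000 + 16.0000·cos(-2.0849)·0.1 = -7.5868
y' = 4.1000 + 16.0000·sin(-2.0849)·0.1 = 2.7068
θ' = -2.0849 + (16.0000/2.4)·tan(0.44)·0.1 = -1.7710
v' = 16.0000 + 2.5000·0.1 = 16.2500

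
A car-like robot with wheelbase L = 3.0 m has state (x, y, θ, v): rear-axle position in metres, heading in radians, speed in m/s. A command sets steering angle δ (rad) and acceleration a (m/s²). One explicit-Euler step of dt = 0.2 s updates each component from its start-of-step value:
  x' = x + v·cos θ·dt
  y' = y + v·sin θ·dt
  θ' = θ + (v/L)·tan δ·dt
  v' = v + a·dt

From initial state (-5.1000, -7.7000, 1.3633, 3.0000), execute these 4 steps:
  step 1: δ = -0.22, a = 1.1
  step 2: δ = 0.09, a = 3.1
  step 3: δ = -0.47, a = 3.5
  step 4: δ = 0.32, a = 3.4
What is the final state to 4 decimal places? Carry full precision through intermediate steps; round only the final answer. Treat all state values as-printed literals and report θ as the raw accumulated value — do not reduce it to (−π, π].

(-4.3161, -4.8931, 1.3082, 5.2200)

after step 1 (δ=-0.22, a=1.1): (-4.976394, -7.112870, 1.318576, 3.220000)
after step 2 (δ=0.09, a=3.1): (-4.815681, -6.489246, 1.337948, 3.840000)
after step 3 (δ=-0.47, a=3.5): (-4.638465, -5.741972, 1.207909, 4.540000)
after step 4 (δ=0.32, a=3.4): (-4.316148, -4.893104, 1.308210, 5.220000)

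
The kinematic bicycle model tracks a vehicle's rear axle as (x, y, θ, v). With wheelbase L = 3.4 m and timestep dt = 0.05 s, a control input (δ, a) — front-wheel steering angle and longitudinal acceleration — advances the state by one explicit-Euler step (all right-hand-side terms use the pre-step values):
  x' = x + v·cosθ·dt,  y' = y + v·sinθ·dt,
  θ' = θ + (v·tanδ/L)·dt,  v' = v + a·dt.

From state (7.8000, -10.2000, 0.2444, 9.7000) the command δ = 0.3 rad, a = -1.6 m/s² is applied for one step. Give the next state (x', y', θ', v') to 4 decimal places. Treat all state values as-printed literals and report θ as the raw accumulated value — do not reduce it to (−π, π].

(8.2706, -10.0826, 0.2885, 9.6200)

x' = 7.8000 + 9.7000·cos(0.2444)·0.05 = 8.2706
y' = -10.2000 + 9.7000·sin(0.2444)·0.05 = -10.0826
θ' = 0.2444 + (9.7000/3.4)·tan(0.3)·0.05 = 0.2885
v' = 9.7000 − 1.6000·0.05 = 9.6200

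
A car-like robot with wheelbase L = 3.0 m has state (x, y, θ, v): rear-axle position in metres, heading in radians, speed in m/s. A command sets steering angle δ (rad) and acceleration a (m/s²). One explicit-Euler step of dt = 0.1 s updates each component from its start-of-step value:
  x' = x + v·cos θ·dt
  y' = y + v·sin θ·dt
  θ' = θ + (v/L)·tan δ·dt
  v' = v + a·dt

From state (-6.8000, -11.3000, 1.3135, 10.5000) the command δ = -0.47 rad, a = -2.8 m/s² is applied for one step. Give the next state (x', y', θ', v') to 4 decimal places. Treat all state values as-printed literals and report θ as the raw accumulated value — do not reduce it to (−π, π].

(-6.5328, -10.2846, 1.1357, 10.2200)

x' = -6.8000 + 10.5000·cos(1.3135)·0.1 = -6.5328
y' = -11.3000 + 10.5000·sin(1.3135)·0.1 = -10.2846
θ' = 1.3135 + (10.5000/3.0)·tan(-0.47)·0.1 = 1.1357
v' = 10.5000 − 2.8000·0.1 = 10.2200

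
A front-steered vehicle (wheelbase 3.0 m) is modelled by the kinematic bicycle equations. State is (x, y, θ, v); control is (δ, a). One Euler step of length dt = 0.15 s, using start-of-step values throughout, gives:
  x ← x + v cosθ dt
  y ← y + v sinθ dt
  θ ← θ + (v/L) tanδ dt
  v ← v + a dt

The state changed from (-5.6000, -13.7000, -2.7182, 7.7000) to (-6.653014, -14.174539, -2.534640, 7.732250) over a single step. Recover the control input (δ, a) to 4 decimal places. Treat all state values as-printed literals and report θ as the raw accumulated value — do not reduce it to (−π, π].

δ = 0.4449, a = 0.2150

a = (v'−v)/dt = (0.032250)/0.15 = 0.2150
Δθ = θ'−θ = 0.183560;  (v·dt/L) = 7.7000·0.15/3.0 = 0.385000
tan δ = Δθ·L/(v·dt) = 0.476779  →  δ = 0.4449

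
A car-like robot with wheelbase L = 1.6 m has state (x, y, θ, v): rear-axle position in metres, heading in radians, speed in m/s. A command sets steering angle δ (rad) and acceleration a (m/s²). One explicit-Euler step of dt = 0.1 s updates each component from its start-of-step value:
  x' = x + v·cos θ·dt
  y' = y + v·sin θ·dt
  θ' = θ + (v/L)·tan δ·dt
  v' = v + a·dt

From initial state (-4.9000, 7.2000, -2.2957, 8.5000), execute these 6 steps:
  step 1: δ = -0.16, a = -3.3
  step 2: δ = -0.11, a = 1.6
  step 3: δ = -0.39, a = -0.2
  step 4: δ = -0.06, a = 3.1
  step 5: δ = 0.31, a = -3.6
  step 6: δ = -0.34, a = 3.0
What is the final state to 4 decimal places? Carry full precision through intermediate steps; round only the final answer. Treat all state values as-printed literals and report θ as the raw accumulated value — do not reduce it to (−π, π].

after step 1 (δ=-0.16, a=-3.3): (-5.463604, 6.563721, -2.381433, 8.170000)
after step 2 (δ=-0.11, a=1.6): (-6.055705, 6.000778, -2.437829, 8.330000)
after step 3 (δ=-0.39, a=-0.2): (-6.690794, 5.461750, -2.651835, 8.310000)
after step 4 (δ=-0.06, a=3.1): (-7.424108, 5.070838, -2.683035, 8.620000)
after step 5 (δ=0.31, a=-3.6): (-8.197056, 4.689269, -2.510458, 8.260000)
after step 6 (δ=-0.34, a=3.0): (-8.863934, 4.201878, -2.693075, 8.560000)

(-8.8639, 4.2019, -2.6931, 8.5600)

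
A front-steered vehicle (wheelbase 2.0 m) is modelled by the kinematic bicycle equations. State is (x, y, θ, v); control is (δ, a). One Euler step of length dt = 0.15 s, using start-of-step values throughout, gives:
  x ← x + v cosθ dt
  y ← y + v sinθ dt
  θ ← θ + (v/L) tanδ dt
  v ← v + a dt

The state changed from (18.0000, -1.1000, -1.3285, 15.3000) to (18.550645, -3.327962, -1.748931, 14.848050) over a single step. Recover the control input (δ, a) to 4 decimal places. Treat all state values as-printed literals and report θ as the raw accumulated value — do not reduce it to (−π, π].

a = (v'−v)/dt = (-0.451950)/0.15 = -3.0130
Δθ = θ'−θ = -0.420431;  (v·dt/L) = 15.3000·0.15/2.0 = 1.147500
tan δ = Δθ·L/(v·dt) = -0.366389  →  δ = -0.3512

δ = -0.3512, a = -3.0130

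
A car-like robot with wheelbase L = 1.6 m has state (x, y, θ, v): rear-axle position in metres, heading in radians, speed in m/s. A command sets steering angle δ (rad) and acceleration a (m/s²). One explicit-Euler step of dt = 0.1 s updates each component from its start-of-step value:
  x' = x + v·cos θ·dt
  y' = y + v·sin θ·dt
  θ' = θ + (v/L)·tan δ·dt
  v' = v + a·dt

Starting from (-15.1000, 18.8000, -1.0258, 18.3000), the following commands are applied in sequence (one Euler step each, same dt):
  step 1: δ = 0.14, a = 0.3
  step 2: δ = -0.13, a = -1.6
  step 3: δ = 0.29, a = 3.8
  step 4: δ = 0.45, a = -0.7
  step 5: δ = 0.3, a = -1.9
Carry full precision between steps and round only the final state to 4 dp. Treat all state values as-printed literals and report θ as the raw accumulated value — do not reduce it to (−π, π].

after step 1 (δ=0.14, a=0.3): (-14.151301, 17.235114, -0.864621, 18.330000)
after step 2 (δ=-0.13, a=-1.6): (-12.961814, 15.840477, -1.014397, 18.170000)
after step 3 (δ=0.29, a=3.8): (-12.002197, 14.297550, -0.675512, 18.550000)
after step 4 (δ=0.45, a=-0.7): (-10.554579, 13.137625, -0.115470, 18.480000)
after step 5 (δ=0.3, a=-1.9): (-8.718885, 12.924711, 0.241814, 18.290000)

(-8.7189, 12.9247, 0.2418, 18.2900)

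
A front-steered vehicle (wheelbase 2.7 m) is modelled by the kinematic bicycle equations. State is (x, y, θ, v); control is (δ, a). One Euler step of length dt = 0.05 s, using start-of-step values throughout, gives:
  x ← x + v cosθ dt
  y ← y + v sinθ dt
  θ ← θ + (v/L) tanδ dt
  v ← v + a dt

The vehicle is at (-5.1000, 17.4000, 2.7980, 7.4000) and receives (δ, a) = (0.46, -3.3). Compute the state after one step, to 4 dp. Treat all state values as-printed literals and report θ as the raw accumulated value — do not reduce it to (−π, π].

x' = -5.1000 + 7.4000·cos(2.7980)·0.05 = -5.4484
y' = 17.4000 + 7.4000·sin(2.7980)·0.05 = 17.5246
θ' = 2.7980 + (7.4000/2.7)·tan(0.46)·0.05 = 2.8659
v' = 7.4000 − 3.3000·0.05 = 7.2350

(-5.4484, 17.5246, 2.8659, 7.2350)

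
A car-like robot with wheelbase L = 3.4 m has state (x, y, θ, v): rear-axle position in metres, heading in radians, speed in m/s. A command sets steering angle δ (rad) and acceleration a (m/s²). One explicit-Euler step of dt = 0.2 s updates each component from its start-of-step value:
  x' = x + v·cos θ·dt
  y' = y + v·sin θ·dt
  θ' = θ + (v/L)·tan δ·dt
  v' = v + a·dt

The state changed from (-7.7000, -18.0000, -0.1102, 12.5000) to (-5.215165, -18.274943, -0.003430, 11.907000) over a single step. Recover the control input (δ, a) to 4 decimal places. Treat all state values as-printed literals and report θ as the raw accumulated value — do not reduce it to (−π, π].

δ = 0.1442, a = -2.9650

a = (v'−v)/dt = (-0.593000)/0.2 = -2.9650
Δθ = θ'−θ = 0.106770;  (v·dt/L) = 12.5000·0.2/3.4 = 0.735294
tan δ = Δθ·L/(v·dt) = 0.145207  →  δ = 0.1442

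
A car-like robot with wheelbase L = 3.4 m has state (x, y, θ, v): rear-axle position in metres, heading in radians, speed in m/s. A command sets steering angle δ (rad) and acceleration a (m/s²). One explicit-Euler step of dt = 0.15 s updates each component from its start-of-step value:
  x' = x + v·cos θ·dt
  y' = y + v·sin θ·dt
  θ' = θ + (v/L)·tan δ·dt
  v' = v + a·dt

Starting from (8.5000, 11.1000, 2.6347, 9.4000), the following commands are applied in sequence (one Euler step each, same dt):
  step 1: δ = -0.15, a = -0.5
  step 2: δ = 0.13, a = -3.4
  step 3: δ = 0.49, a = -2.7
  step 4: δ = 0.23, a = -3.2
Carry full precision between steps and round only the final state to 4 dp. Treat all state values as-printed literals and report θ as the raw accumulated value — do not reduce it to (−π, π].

(3.7371, 13.5738, 2.9201, 7.9300)

after step 1 (δ=-0.15, a=-0.5): (7.267297, 11.784503, 2.572023, 9.325000)
after step 2 (δ=0.13, a=-3.4): (6.089363, 12.538806, 2.625808, 8.815000)
after step 3 (δ=0.49, a=-2.7): (4.939130, 13.190962, 2.833241, 8.410000)
after step 4 (δ=0.23, a=-3.2): (3.737128, 13.573813, 2.920115, 7.930000)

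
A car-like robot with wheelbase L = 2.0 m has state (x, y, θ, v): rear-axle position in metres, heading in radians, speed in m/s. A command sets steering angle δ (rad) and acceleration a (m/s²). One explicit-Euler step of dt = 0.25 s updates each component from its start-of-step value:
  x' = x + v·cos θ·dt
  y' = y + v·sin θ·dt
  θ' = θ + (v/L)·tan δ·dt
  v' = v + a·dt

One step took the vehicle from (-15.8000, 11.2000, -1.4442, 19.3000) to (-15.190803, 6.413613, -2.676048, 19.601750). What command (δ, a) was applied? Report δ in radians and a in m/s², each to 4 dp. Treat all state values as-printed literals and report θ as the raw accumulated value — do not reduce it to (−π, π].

δ = -0.4721, a = 1.2070

a = (v'−v)/dt = (0.301750)/0.25 = 1.2070
Δθ = θ'−θ = -1.231848;  (v·dt/L) = 19.3000·0.25/2.0 = 2.412500
tan δ = Δθ·L/(v·dt) = -0.510611  →  δ = -0.4721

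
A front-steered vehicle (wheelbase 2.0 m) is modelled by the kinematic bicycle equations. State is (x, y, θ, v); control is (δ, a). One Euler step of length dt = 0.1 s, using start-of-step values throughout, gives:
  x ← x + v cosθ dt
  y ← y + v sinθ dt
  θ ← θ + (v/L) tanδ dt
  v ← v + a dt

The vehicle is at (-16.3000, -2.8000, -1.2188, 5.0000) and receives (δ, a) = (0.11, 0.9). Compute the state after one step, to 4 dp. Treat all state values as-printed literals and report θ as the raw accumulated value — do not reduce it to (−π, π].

(-16.1276, -3.2693, -1.1912, 5.0900)

x' = -16.3000 + 5.0000·cos(-1.2188)·0.1 = -16.1276
y' = -2.8000 + 5.0000·sin(-1.2188)·0.1 = -3.2693
θ' = -1.2188 + (5.0000/2.0)·tan(0.11)·0.1 = -1.1912
v' = 5.0000 + 0.9000·0.1 = 5.0900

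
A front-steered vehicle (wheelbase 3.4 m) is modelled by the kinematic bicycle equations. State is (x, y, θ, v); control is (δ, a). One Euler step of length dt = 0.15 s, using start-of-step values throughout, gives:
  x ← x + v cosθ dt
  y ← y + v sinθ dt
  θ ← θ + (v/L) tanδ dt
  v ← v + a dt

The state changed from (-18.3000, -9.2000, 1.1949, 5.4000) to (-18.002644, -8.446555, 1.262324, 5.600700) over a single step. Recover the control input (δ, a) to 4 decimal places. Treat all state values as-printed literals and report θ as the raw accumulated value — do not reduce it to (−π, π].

a = (v'−v)/dt = (0.200700)/0.15 = 1.3380
Δθ = θ'−θ = 0.067424;  (v·dt/L) = 5.4000·0.15/3.4 = 0.238235
tan δ = Δθ·L/(v·dt) = 0.283014  →  δ = 0.2758

δ = 0.2758, a = 1.3380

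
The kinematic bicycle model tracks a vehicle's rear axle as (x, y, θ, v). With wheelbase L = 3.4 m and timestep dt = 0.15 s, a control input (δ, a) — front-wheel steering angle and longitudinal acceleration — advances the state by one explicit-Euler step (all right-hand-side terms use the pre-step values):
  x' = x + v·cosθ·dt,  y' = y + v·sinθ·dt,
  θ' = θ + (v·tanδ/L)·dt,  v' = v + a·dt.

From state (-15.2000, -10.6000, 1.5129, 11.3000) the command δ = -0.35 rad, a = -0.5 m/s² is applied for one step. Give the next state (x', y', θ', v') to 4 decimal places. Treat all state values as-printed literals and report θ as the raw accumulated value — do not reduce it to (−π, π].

(-15.1019, -8.9078, 1.3309, 11.2250)

x' = -15.2000 + 11.3000·cos(1.5129)·0.15 = -15.1019
y' = -10.6000 + 11.3000·sin(1.5129)·0.15 = -8.9078
θ' = 1.5129 + (11.3000/3.4)·tan(-0.35)·0.15 = 1.3309
v' = 11.3000 − 0.5000·0.15 = 11.2250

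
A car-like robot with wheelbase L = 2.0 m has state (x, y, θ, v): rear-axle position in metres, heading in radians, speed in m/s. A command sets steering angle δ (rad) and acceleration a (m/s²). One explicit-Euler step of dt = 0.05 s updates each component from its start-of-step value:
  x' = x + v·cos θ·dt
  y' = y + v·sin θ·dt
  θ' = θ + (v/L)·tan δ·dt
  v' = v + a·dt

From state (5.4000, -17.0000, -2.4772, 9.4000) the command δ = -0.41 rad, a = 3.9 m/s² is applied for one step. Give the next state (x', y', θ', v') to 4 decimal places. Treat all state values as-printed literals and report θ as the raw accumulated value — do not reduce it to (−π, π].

x' = 5.4000 + 9.4000·cos(-2.4772)·0.05 = 5.0300
y' = -17.0000 + 9.4000·sin(-2.4772)·0.05 = -17.2898
θ' = -2.4772 + (9.4000/2.0)·tan(-0.41)·0.05 = -2.5793
v' = 9.4000 + 3.9000·0.05 = 9.5950

(5.0300, -17.2898, -2.5793, 9.5950)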